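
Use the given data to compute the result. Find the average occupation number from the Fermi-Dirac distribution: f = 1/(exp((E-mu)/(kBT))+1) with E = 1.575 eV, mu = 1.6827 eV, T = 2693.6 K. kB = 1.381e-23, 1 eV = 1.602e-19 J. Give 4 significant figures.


Step 1: (E - mu) = 1.575 - 1.6827 = -0.1077 eV
Step 2: Convert: (E-mu)*eV = -1.725e-20 J
Step 3: x = (E-mu)*eV/(kB*T) = -0.4638
Step 4: f = 1/(exp(-0.4638)+1) = 0.6139

0.6139


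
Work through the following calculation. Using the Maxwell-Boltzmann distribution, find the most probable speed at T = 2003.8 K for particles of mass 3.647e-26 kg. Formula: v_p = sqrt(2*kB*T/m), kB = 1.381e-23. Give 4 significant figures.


Step 1: Numerator = 2*kB*T = 2*1.381e-23*2003.8 = 5.534e-20
Step 2: Ratio = 5.534e-20 / 3.647e-26 = 1.518e+06
Step 3: v_p = sqrt(1.518e+06) = 1232 m/s

1232


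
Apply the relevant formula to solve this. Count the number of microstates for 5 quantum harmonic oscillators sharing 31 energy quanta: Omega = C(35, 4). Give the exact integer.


Step 1: Use binomial coefficient C(35, 4)
Step 2: Numerator = 35! / 31!
Step 3: Denominator = 4!
Step 4: Omega = 52360

52360


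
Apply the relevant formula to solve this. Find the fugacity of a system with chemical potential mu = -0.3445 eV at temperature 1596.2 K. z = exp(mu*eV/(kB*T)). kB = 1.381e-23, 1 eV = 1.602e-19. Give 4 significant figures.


Step 1: Convert mu to Joules: -0.3445*1.602e-19 = -5.519e-20 J
Step 2: kB*T = 1.381e-23*1596.2 = 2.204e-20 J
Step 3: mu/(kB*T) = -2.504
Step 4: z = exp(-2.504) = 0.08179

0.08179


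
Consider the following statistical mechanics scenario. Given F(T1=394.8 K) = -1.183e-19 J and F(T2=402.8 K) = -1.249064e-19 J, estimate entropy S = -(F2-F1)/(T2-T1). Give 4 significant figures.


Step 1: dF = F2 - F1 = -1.249064e-19 - (-1.183e-19) = -6.6064e-21 J
Step 2: dT = T2 - T1 = 402.8 - 394.8 = 8 K
Step 3: S = -dF/dT = -(-6.6064e-21)/8 = 8.258e-22 J/K

8.258e-22


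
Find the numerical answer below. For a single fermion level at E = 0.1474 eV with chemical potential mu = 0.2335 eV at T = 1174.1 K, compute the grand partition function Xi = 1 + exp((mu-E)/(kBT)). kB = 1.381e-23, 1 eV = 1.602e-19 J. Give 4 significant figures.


Step 1: (mu - E) = 0.2335 - 0.1474 = 0.0861 eV
Step 2: x = (mu-E)*eV/(kB*T) = 0.0861*1.602e-19/(1.381e-23*1174.1) = 0.8507
Step 3: exp(x) = 2.341
Step 4: Xi = 1 + 2.341 = 3.341

3.341


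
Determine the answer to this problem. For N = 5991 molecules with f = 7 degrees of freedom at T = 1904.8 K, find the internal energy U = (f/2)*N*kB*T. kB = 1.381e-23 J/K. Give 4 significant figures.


Step 1: f/2 = 7/2 = 3.5
Step 2: N*kB*T = 5991*1.381e-23*1904.8 = 1.576e-16
Step 3: U = 3.5 * 1.576e-16 = 5.516e-16 J

5.516e-16


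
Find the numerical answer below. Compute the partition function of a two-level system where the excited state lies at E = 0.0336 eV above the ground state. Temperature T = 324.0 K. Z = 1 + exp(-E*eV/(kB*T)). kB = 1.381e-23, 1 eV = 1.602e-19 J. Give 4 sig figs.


Step 1: Compute beta*E = E*eV/(kB*T) = 0.0336*1.602e-19/(1.381e-23*324.0) = 1.203
Step 2: exp(-beta*E) = exp(-1.203) = 0.3003
Step 3: Z = 1 + 0.3003 = 1.3

1.3


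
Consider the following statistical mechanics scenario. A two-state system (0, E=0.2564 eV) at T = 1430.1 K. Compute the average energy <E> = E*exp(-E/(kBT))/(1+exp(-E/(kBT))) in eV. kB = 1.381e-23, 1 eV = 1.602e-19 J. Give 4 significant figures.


Step 1: beta*E = 0.2564*1.602e-19/(1.381e-23*1430.1) = 2.08
Step 2: exp(-beta*E) = 0.125
Step 3: <E> = 0.2564*0.125/(1+0.125) = 0.02848 eV

0.02848


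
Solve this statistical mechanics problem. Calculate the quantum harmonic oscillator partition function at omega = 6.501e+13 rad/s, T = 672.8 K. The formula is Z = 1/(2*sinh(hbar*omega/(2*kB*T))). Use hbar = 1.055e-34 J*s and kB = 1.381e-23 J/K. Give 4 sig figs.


Step 1: Compute x = hbar*omega/(kB*T) = 1.055e-34*6.501e+13/(1.381e-23*672.8) = 0.7382
Step 2: x/2 = 0.3691
Step 3: sinh(x/2) = 0.3775
Step 4: Z = 1/(2*0.3775) = 1.324

1.324


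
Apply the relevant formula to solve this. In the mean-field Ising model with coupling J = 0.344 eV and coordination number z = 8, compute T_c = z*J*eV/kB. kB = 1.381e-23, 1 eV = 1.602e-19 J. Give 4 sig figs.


Step 1: z*J = 8*0.344 = 2.752 eV
Step 2: Convert to Joules: 2.752*1.602e-19 = 4.409e-19 J
Step 3: T_c = 4.409e-19 / 1.381e-23 = 3.192e+04 K

3.192e+04


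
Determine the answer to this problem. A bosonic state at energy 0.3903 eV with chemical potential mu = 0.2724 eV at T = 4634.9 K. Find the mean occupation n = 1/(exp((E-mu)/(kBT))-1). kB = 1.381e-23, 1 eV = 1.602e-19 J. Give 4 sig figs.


Step 1: (E - mu) = 0.1179 eV
Step 2: x = (E-mu)*eV/(kB*T) = 0.1179*1.602e-19/(1.381e-23*4634.9) = 0.2951
Step 3: exp(x) = 1.343
Step 4: n = 1/(exp(x)-1) = 2.913

2.913


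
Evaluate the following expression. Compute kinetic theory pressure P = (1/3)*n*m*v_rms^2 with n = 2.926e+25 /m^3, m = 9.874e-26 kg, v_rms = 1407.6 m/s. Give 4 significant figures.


Step 1: v_rms^2 = 1407.6^2 = 1.981e+06
Step 2: n*m = 2.926e+25*9.874e-26 = 2.889
Step 3: P = (1/3)*2.889*1.981e+06 = 1.908e+06 Pa

1.908e+06


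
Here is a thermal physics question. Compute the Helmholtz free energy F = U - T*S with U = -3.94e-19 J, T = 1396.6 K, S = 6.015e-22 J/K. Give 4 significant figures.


Step 1: T*S = 1396.6 * 6.015e-22 = 8.401e-19 J
Step 2: F = U - T*S = -3.94e-19 - 8.401e-19
Step 3: F = -1.234e-18 J

-1.234e-18


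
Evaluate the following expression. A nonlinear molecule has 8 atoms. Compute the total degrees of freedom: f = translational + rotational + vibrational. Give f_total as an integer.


Step 1: Translational DOF = 3
Step 2: Rotational DOF (nonlinear) = 3
Step 3: Vibrational DOF = 3*8 - 6 = 18
Step 4: Total = 3 + 3 + 18 = 24

24


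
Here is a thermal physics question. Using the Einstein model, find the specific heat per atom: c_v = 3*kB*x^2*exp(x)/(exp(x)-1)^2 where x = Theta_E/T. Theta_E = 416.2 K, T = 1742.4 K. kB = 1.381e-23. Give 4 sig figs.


Step 1: x = Theta_E/T = 416.2/1742.4 = 0.2389
Step 2: x^2 = 0.05706
Step 3: exp(x) = 1.27
Step 4: c_v = 3*1.381e-23*0.05706*1.27/(1.27-1)^2 = 4.123e-23

4.123e-23


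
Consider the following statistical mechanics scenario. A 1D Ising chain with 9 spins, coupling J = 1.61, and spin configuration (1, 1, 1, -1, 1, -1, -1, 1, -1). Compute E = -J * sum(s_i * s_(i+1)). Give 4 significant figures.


Step 1: Nearest-neighbor products: 1, 1, -1, -1, -1, 1, -1, -1
Step 2: Sum of products = -2
Step 3: E = -1.61 * -2 = 3.22

3.22


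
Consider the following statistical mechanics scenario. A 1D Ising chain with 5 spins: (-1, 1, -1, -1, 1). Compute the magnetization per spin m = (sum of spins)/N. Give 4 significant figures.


Step 1: Count up spins (+1): 2, down spins (-1): 3
Step 2: Total magnetization M = 2 - 3 = -1
Step 3: m = M/N = -1/5 = -0.2

-0.2


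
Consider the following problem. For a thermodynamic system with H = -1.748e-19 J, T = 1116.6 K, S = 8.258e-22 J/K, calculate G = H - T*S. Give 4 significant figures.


Step 1: T*S = 1116.6 * 8.258e-22 = 9.221e-19 J
Step 2: G = H - T*S = -1.748e-19 - 9.221e-19
Step 3: G = -1.097e-18 J

-1.097e-18


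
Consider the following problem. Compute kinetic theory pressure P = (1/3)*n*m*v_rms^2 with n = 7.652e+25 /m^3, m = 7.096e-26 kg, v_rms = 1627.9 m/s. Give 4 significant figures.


Step 1: v_rms^2 = 1627.9^2 = 2.65e+06
Step 2: n*m = 7.652e+25*7.096e-26 = 5.43
Step 3: P = (1/3)*5.43*2.65e+06 = 4.796e+06 Pa

4.796e+06


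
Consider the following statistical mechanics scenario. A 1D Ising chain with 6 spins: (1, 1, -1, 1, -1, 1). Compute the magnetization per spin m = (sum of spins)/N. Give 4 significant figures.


Step 1: Count up spins (+1): 4, down spins (-1): 2
Step 2: Total magnetization M = 4 - 2 = 2
Step 3: m = M/N = 2/6 = 0.3333

0.3333


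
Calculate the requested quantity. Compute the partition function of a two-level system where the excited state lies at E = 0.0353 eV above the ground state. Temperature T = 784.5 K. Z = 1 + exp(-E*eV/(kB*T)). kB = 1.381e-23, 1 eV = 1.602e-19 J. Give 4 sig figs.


Step 1: Compute beta*E = E*eV/(kB*T) = 0.0353*1.602e-19/(1.381e-23*784.5) = 0.522
Step 2: exp(-beta*E) = exp(-0.522) = 0.5933
Step 3: Z = 1 + 0.5933 = 1.593

1.593


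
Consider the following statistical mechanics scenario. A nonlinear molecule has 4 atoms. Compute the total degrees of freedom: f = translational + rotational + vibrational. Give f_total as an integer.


Step 1: Translational DOF = 3
Step 2: Rotational DOF (nonlinear) = 3
Step 3: Vibrational DOF = 3*4 - 6 = 6
Step 4: Total = 3 + 3 + 6 = 12

12


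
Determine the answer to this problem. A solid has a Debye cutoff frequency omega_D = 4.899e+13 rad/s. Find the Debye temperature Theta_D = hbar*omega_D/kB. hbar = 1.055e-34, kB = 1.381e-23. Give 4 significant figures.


Step 1: hbar*omega_D = 1.055e-34 * 4.899e+13 = 5.168e-21 J
Step 2: Theta_D = 5.168e-21 / 1.381e-23
Step 3: Theta_D = 374.3 K

374.3


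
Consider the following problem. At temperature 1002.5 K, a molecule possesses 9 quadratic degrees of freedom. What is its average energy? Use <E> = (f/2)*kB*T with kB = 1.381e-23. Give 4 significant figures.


Step 1: f/2 = 9/2 = 4.5
Step 2: kB*T = 1.381e-23 * 1002.5 = 1.384e-20
Step 3: <E> = 4.5 * 1.384e-20 = 6.23e-20 J

6.23e-20


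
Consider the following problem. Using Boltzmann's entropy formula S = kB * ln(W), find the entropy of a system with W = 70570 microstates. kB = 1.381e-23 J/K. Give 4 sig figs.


Step 1: ln(W) = ln(70570) = 11.16
Step 2: S = kB * ln(W) = 1.381e-23 * 11.16
Step 3: S = 1.542e-22 J/K

1.542e-22


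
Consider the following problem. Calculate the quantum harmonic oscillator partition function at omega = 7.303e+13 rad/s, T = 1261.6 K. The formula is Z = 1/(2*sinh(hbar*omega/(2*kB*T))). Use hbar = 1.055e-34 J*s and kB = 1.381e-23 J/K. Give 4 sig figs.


Step 1: Compute x = hbar*omega/(kB*T) = 1.055e-34*7.303e+13/(1.381e-23*1261.6) = 0.4422
Step 2: x/2 = 0.2211
Step 3: sinh(x/2) = 0.2229
Step 4: Z = 1/(2*0.2229) = 2.243

2.243


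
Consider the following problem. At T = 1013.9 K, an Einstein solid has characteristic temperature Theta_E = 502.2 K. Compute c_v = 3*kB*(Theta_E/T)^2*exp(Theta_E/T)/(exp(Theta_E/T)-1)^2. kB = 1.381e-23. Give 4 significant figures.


Step 1: x = Theta_E/T = 502.2/1013.9 = 0.4953
Step 2: x^2 = 0.2453
Step 3: exp(x) = 1.641
Step 4: c_v = 3*1.381e-23*0.2453*1.641/(1.641-1)^2 = 4.059e-23

4.059e-23


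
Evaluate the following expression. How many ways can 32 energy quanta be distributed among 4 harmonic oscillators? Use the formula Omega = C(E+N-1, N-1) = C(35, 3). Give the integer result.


Step 1: Use binomial coefficient C(35, 3)
Step 2: Numerator = 35! / 32!
Step 3: Denominator = 3!
Step 4: Omega = 6545

6545


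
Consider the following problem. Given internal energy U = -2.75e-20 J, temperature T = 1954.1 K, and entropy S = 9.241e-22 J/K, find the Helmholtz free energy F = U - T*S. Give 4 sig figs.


Step 1: T*S = 1954.1 * 9.241e-22 = 1.806e-18 J
Step 2: F = U - T*S = -2.75e-20 - 1.806e-18
Step 3: F = -1.833e-18 J

-1.833e-18


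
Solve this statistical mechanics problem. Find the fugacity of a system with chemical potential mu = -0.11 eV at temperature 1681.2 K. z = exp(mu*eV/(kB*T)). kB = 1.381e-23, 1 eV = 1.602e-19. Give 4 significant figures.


Step 1: Convert mu to Joules: -0.11*1.602e-19 = -1.762e-20 J
Step 2: kB*T = 1.381e-23*1681.2 = 2.322e-20 J
Step 3: mu/(kB*T) = -0.759
Step 4: z = exp(-0.759) = 0.4681

0.4681


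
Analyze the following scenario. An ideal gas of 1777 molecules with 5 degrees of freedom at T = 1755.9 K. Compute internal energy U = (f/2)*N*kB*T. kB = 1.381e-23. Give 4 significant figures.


Step 1: f/2 = 5/2 = 2.5
Step 2: N*kB*T = 1777*1.381e-23*1755.9 = 4.309e-17
Step 3: U = 2.5 * 4.309e-17 = 1.077e-16 J

1.077e-16


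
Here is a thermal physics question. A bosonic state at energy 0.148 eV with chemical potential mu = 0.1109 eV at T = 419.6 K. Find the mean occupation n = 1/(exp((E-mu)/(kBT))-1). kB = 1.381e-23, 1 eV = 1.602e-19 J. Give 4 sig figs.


Step 1: (E - mu) = 0.0371 eV
Step 2: x = (E-mu)*eV/(kB*T) = 0.0371*1.602e-19/(1.381e-23*419.6) = 1.026
Step 3: exp(x) = 2.789
Step 4: n = 1/(exp(x)-1) = 0.559

0.559


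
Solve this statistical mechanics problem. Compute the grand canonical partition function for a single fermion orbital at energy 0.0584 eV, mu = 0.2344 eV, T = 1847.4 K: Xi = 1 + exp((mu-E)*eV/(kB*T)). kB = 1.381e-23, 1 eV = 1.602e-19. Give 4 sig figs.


Step 1: (mu - E) = 0.2344 - 0.0584 = 0.176 eV
Step 2: x = (mu-E)*eV/(kB*T) = 0.176*1.602e-19/(1.381e-23*1847.4) = 1.105
Step 3: exp(x) = 3.02
Step 4: Xi = 1 + 3.02 = 4.02

4.02


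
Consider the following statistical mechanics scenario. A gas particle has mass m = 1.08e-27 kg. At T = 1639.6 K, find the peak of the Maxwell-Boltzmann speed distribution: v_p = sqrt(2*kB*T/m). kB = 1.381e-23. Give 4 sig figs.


Step 1: Numerator = 2*kB*T = 2*1.381e-23*1639.6 = 4.529e-20
Step 2: Ratio = 4.529e-20 / 1.08e-27 = 4.193e+07
Step 3: v_p = sqrt(4.193e+07) = 6475 m/s

6475


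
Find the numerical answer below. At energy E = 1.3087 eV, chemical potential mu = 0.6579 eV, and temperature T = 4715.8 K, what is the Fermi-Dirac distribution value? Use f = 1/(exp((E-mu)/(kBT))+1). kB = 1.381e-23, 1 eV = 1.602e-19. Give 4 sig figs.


Step 1: (E - mu) = 1.3087 - 0.6579 = 0.6508 eV
Step 2: Convert: (E-mu)*eV = 1.043e-19 J
Step 3: x = (E-mu)*eV/(kB*T) = 1.601
Step 4: f = 1/(exp(1.601)+1) = 0.1679

0.1679


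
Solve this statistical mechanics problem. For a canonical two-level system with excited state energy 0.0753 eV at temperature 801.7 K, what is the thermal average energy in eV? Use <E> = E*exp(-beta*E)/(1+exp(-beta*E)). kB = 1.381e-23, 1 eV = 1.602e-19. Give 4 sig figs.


Step 1: beta*E = 0.0753*1.602e-19/(1.381e-23*801.7) = 1.09
Step 2: exp(-beta*E) = 0.3364
Step 3: <E> = 0.0753*0.3364/(1+0.3364) = 0.01895 eV

0.01895


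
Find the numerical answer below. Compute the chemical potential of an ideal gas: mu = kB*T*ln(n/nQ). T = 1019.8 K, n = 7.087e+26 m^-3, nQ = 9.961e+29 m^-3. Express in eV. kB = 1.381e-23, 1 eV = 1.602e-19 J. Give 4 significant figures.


Step 1: n/nQ = 7.087e+26/9.961e+29 = 0.0007115
Step 2: ln(n/nQ) = -7.248
Step 3: mu = kB*T*ln(n/nQ) = 1.408e-20*-7.248 = -1.021e-19 J
Step 4: Convert to eV: -1.021e-19/1.602e-19 = -0.6372 eV

-0.6372


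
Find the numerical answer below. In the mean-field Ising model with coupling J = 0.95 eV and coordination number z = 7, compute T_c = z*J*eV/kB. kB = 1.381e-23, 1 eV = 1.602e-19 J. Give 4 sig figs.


Step 1: z*J = 7*0.95 = 6.65 eV
Step 2: Convert to Joules: 6.65*1.602e-19 = 1.065e-18 J
Step 3: T_c = 1.065e-18 / 1.381e-23 = 7.714e+04 K

7.714e+04


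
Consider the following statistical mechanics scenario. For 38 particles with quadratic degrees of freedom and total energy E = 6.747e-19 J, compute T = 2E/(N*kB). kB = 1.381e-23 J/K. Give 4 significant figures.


Step 1: Numerator = 2*E = 2*6.747e-19 = 1.349e-18 J
Step 2: Denominator = N*kB = 38*1.381e-23 = 5.248e-22
Step 3: T = 1.349e-18 / 5.248e-22 = 2571 K

2571


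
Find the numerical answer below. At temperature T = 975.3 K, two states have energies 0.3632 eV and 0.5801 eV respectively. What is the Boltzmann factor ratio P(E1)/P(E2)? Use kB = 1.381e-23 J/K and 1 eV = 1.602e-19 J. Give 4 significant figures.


Step 1: Compute energy difference dE = E1 - E2 = 0.3632 - 0.5801 = -0.2169 eV
Step 2: Convert to Joules: dE_J = -0.2169 * 1.602e-19 = -3.475e-20 J
Step 3: Compute exponent = -dE_J / (kB * T) = -(-3.475e-20) / (1.381e-23 * 975.3) = 2.58
Step 4: P(E1)/P(E2) = exp(2.58) = 13.19

13.19


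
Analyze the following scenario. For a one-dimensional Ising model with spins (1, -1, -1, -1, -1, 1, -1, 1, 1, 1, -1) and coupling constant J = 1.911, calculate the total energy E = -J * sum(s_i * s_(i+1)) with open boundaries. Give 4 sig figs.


Step 1: Nearest-neighbor products: -1, 1, 1, 1, -1, -1, -1, 1, 1, -1
Step 2: Sum of products = 0
Step 3: E = -1.911 * 0 = 0

0


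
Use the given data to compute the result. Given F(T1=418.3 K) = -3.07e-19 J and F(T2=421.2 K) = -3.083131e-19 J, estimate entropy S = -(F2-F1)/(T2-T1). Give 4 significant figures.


Step 1: dF = F2 - F1 = -3.083131e-19 - (-3.07e-19) = -1.3131e-21 J
Step 2: dT = T2 - T1 = 421.2 - 418.3 = 2.9 K
Step 3: S = -dF/dT = -(-1.3131e-21)/2.9 = 4.528e-22 J/K

4.528e-22


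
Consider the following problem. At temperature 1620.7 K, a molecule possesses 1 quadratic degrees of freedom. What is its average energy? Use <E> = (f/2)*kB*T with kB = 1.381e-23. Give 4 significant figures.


Step 1: f/2 = 1/2 = 0.5
Step 2: kB*T = 1.381e-23 * 1620.7 = 2.238e-20
Step 3: <E> = 0.5 * 2.238e-20 = 1.119e-20 J

1.119e-20


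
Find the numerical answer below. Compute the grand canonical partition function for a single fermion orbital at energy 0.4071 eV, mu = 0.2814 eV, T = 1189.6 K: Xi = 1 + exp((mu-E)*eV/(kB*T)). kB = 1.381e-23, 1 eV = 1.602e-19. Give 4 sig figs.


Step 1: (mu - E) = 0.2814 - 0.4071 = -0.1257 eV
Step 2: x = (mu-E)*eV/(kB*T) = -0.1257*1.602e-19/(1.381e-23*1189.6) = -1.226
Step 3: exp(x) = 0.2935
Step 4: Xi = 1 + 0.2935 = 1.294

1.294


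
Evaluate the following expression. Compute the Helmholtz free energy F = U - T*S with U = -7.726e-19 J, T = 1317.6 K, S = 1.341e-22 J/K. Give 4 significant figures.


Step 1: T*S = 1317.6 * 1.341e-22 = 1.767e-19 J
Step 2: F = U - T*S = -7.726e-19 - 1.767e-19
Step 3: F = -9.493e-19 J

-9.493e-19


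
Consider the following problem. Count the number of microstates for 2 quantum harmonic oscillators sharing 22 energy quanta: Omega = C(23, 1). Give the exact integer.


Step 1: Use binomial coefficient C(23, 1)
Step 2: Numerator = 23! / 22!
Step 3: Denominator = 1!
Step 4: Omega = 23

23


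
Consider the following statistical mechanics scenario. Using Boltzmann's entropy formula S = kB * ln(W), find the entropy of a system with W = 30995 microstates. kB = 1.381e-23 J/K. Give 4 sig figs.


Step 1: ln(W) = ln(30995) = 10.34
Step 2: S = kB * ln(W) = 1.381e-23 * 10.34
Step 3: S = 1.428e-22 J/K

1.428e-22


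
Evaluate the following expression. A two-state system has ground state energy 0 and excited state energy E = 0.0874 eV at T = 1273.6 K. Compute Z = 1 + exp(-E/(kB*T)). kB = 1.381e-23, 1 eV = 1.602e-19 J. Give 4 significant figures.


Step 1: Compute beta*E = E*eV/(kB*T) = 0.0874*1.602e-19/(1.381e-23*1273.6) = 0.7961
Step 2: exp(-beta*E) = exp(-0.7961) = 0.4511
Step 3: Z = 1 + 0.4511 = 1.451

1.451


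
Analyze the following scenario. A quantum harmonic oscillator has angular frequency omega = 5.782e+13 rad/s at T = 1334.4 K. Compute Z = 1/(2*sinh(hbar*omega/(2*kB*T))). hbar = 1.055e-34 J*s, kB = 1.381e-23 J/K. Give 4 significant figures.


Step 1: Compute x = hbar*omega/(kB*T) = 1.055e-34*5.782e+13/(1.381e-23*1334.4) = 0.331
Step 2: x/2 = 0.1655
Step 3: sinh(x/2) = 0.1663
Step 4: Z = 1/(2*0.1663) = 3.007

3.007


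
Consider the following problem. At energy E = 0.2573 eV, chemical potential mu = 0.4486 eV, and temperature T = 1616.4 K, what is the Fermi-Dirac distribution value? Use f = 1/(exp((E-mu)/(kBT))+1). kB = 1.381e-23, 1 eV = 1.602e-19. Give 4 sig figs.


Step 1: (E - mu) = 0.2573 - 0.4486 = -0.1913 eV
Step 2: Convert: (E-mu)*eV = -3.065e-20 J
Step 3: x = (E-mu)*eV/(kB*T) = -1.373
Step 4: f = 1/(exp(-1.373)+1) = 0.7978

0.7978


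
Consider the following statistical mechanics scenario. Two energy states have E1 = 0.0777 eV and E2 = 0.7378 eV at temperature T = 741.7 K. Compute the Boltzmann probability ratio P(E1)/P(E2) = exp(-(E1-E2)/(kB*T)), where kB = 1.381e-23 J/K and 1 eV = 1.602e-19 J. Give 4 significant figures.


Step 1: Compute energy difference dE = E1 - E2 = 0.0777 - 0.7378 = -0.6601 eV
Step 2: Convert to Joules: dE_J = -0.6601 * 1.602e-19 = -1.057e-19 J
Step 3: Compute exponent = -dE_J / (kB * T) = -(-1.057e-19) / (1.381e-23 * 741.7) = 10.32
Step 4: P(E1)/P(E2) = exp(10.32) = 3.046e+04

3.046e+04


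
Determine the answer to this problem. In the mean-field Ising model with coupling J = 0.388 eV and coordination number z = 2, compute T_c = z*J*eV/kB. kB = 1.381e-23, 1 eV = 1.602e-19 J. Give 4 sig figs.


Step 1: z*J = 2*0.388 = 0.776 eV
Step 2: Convert to Joules: 0.776*1.602e-19 = 1.243e-19 J
Step 3: T_c = 1.243e-19 / 1.381e-23 = 9002 K

9002


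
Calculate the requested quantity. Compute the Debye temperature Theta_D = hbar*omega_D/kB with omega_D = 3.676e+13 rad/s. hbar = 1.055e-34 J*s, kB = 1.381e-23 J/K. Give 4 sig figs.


Step 1: hbar*omega_D = 1.055e-34 * 3.676e+13 = 3.878e-21 J
Step 2: Theta_D = 3.878e-21 / 1.381e-23
Step 3: Theta_D = 280.8 K

280.8


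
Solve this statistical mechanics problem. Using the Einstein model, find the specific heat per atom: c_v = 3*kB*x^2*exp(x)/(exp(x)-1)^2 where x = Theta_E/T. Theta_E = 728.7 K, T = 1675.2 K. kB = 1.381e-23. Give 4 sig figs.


Step 1: x = Theta_E/T = 728.7/1675.2 = 0.435
Step 2: x^2 = 0.1892
Step 3: exp(x) = 1.545
Step 4: c_v = 3*1.381e-23*0.1892*1.545/(1.545-1)^2 = 4.078e-23

4.078e-23


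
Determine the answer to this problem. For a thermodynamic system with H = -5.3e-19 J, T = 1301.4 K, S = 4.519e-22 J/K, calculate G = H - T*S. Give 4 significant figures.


Step 1: T*S = 1301.4 * 4.519e-22 = 5.881e-19 J
Step 2: G = H - T*S = -5.3e-19 - 5.881e-19
Step 3: G = -1.118e-18 J

-1.118e-18


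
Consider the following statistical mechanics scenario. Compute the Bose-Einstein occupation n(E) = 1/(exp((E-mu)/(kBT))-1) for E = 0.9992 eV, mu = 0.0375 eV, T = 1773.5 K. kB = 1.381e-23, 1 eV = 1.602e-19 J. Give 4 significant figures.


Step 1: (E - mu) = 0.9617 eV
Step 2: x = (E-mu)*eV/(kB*T) = 0.9617*1.602e-19/(1.381e-23*1773.5) = 6.29
Step 3: exp(x) = 539.4
Step 4: n = 1/(exp(x)-1) = 0.001857

0.001857


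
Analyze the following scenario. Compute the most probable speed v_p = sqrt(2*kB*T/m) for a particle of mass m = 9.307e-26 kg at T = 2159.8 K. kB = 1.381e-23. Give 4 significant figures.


Step 1: Numerator = 2*kB*T = 2*1.381e-23*2159.8 = 5.965e-20
Step 2: Ratio = 5.965e-20 / 9.307e-26 = 6.41e+05
Step 3: v_p = sqrt(6.41e+05) = 800.6 m/s

800.6


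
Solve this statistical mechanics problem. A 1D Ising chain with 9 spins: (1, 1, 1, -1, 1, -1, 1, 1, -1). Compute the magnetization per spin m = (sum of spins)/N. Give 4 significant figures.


Step 1: Count up spins (+1): 6, down spins (-1): 3
Step 2: Total magnetization M = 6 - 3 = 3
Step 3: m = M/N = 3/9 = 0.3333

0.3333


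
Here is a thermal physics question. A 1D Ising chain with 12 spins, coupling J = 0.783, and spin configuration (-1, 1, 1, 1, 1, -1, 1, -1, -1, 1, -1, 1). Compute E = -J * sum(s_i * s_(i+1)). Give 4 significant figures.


Step 1: Nearest-neighbor products: -1, 1, 1, 1, -1, -1, -1, 1, -1, -1, -1
Step 2: Sum of products = -3
Step 3: E = -0.783 * -3 = 2.349

2.349


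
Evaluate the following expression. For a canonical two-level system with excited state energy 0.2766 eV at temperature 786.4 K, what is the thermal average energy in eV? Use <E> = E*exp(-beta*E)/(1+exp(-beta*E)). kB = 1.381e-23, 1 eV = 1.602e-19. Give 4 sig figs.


Step 1: beta*E = 0.2766*1.602e-19/(1.381e-23*786.4) = 4.08
Step 2: exp(-beta*E) = 0.0169
Step 3: <E> = 0.2766*0.0169/(1+0.0169) = 0.004598 eV

0.004598


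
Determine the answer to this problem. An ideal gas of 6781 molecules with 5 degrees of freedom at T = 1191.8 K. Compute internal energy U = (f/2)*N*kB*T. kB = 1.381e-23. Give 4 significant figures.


Step 1: f/2 = 5/2 = 2.5
Step 2: N*kB*T = 6781*1.381e-23*1191.8 = 1.116e-16
Step 3: U = 2.5 * 1.116e-16 = 2.79e-16 J

2.79e-16


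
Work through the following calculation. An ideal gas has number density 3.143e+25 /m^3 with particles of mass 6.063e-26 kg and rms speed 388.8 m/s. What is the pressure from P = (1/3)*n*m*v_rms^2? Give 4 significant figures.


Step 1: v_rms^2 = 388.8^2 = 1.512e+05
Step 2: n*m = 3.143e+25*6.063e-26 = 1.906
Step 3: P = (1/3)*1.906*1.512e+05 = 9.602e+04 Pa

9.602e+04


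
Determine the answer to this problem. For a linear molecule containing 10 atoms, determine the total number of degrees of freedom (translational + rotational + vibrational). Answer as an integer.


Step 1: Translational DOF = 3
Step 2: Rotational DOF (linear) = 2
Step 3: Vibrational DOF = 3*10 - 5 = 25
Step 4: Total = 3 + 2 + 25 = 30

30


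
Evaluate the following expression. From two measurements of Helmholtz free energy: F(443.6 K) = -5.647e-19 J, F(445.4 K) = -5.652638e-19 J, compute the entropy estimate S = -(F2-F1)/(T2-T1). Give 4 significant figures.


Step 1: dF = F2 - F1 = -5.652638e-19 - (-5.647e-19) = -5.638e-22 J
Step 2: dT = T2 - T1 = 445.4 - 443.6 = 1.8 K
Step 3: S = -dF/dT = -(-5.638e-22)/1.8 = 3.132e-22 J/K

3.132e-22


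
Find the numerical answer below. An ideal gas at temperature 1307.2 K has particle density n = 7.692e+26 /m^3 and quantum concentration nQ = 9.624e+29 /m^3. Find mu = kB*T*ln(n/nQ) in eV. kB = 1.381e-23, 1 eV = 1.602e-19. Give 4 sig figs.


Step 1: n/nQ = 7.692e+26/9.624e+29 = 0.0007993
Step 2: ln(n/nQ) = -7.132
Step 3: mu = kB*T*ln(n/nQ) = 1.805e-20*-7.132 = -1.287e-19 J
Step 4: Convert to eV: -1.287e-19/1.602e-19 = -0.8037 eV

-0.8037


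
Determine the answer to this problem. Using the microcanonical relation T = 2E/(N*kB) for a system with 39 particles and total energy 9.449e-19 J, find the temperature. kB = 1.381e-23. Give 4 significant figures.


Step 1: Numerator = 2*E = 2*9.449e-19 = 1.89e-18 J
Step 2: Denominator = N*kB = 39*1.381e-23 = 5.386e-22
Step 3: T = 1.89e-18 / 5.386e-22 = 3509 K

3509


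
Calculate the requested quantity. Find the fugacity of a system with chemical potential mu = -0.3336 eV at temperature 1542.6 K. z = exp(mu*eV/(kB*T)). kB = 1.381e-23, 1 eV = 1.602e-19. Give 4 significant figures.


Step 1: Convert mu to Joules: -0.3336*1.602e-19 = -5.344e-20 J
Step 2: kB*T = 1.381e-23*1542.6 = 2.13e-20 J
Step 3: mu/(kB*T) = -2.509
Step 4: z = exp(-2.509) = 0.08138

0.08138


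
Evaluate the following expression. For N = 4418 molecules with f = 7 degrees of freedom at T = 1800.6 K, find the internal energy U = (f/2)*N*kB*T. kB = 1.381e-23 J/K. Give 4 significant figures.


Step 1: f/2 = 7/2 = 3.5
Step 2: N*kB*T = 4418*1.381e-23*1800.6 = 1.099e-16
Step 3: U = 3.5 * 1.099e-16 = 3.845e-16 J

3.845e-16


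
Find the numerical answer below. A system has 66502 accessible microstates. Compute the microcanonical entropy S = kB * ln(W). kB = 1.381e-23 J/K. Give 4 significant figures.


Step 1: ln(W) = ln(66502) = 11.1
Step 2: S = kB * ln(W) = 1.381e-23 * 11.1
Step 3: S = 1.534e-22 J/K

1.534e-22


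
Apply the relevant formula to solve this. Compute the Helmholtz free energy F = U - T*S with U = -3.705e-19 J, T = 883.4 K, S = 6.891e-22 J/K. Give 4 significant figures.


Step 1: T*S = 883.4 * 6.891e-22 = 6.088e-19 J
Step 2: F = U - T*S = -3.705e-19 - 6.088e-19
Step 3: F = -9.793e-19 J

-9.793e-19


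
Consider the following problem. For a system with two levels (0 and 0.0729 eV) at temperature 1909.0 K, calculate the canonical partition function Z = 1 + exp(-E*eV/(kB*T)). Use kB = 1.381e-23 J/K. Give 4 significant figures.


Step 1: Compute beta*E = E*eV/(kB*T) = 0.0729*1.602e-19/(1.381e-23*1909.0) = 0.443
Step 2: exp(-beta*E) = exp(-0.443) = 0.6421
Step 3: Z = 1 + 0.6421 = 1.642

1.642


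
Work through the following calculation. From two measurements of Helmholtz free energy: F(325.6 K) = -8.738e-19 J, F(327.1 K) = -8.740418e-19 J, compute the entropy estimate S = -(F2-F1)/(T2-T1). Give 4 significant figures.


Step 1: dF = F2 - F1 = -8.740418e-19 - (-8.738e-19) = -2.418e-22 J
Step 2: dT = T2 - T1 = 327.1 - 325.6 = 1.5 K
Step 3: S = -dF/dT = -(-2.418e-22)/1.5 = 1.612e-22 J/K

1.612e-22


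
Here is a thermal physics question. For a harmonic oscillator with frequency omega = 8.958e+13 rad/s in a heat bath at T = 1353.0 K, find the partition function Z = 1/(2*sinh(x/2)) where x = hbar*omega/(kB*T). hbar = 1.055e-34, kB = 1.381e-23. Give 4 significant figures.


Step 1: Compute x = hbar*omega/(kB*T) = 1.055e-34*8.958e+13/(1.381e-23*1353.0) = 0.5058
Step 2: x/2 = 0.2529
Step 3: sinh(x/2) = 0.2556
Step 4: Z = 1/(2*0.2556) = 1.956

1.956


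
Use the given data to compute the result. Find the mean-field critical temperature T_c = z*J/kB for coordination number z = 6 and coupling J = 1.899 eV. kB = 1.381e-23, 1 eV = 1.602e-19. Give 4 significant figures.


Step 1: z*J = 6*1.899 = 11.39 eV
Step 2: Convert to Joules: 11.39*1.602e-19 = 1.825e-18 J
Step 3: T_c = 1.825e-18 / 1.381e-23 = 1.322e+05 K

1.322e+05


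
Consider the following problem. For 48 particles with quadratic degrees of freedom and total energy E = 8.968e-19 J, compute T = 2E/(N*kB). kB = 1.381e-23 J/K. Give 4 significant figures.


Step 1: Numerator = 2*E = 2*8.968e-19 = 1.794e-18 J
Step 2: Denominator = N*kB = 48*1.381e-23 = 6.629e-22
Step 3: T = 1.794e-18 / 6.629e-22 = 2706 K

2706


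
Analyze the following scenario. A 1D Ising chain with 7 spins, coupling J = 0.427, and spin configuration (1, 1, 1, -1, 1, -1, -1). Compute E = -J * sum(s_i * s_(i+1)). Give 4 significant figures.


Step 1: Nearest-neighbor products: 1, 1, -1, -1, -1, 1
Step 2: Sum of products = 0
Step 3: E = -0.427 * 0 = 0

0


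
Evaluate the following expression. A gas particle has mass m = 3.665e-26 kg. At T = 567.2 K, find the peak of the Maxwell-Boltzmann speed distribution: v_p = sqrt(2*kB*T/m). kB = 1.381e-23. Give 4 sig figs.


Step 1: Numerator = 2*kB*T = 2*1.381e-23*567.2 = 1.567e-20
Step 2: Ratio = 1.567e-20 / 3.665e-26 = 4.275e+05
Step 3: v_p = sqrt(4.275e+05) = 653.8 m/s

653.8


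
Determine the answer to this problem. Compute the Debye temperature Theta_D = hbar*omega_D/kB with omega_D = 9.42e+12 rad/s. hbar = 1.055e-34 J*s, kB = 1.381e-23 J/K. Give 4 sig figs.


Step 1: hbar*omega_D = 1.055e-34 * 9.42e+12 = 9.938e-22 J
Step 2: Theta_D = 9.938e-22 / 1.381e-23
Step 3: Theta_D = 71.96 K

71.96


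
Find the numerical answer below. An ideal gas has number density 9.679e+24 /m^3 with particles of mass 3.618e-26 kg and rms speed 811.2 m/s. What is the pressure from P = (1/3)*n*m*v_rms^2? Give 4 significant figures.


Step 1: v_rms^2 = 811.2^2 = 6.58e+05
Step 2: n*m = 9.679e+24*3.618e-26 = 0.3502
Step 3: P = (1/3)*0.3502*6.58e+05 = 7.681e+04 Pa

7.681e+04


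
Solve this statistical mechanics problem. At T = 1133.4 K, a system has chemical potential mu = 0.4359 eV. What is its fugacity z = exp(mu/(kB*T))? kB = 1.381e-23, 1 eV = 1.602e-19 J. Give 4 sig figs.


Step 1: Convert mu to Joules: 0.4359*1.602e-19 = 6.983e-20 J
Step 2: kB*T = 1.381e-23*1133.4 = 1.565e-20 J
Step 3: mu/(kB*T) = 4.461
Step 4: z = exp(4.461) = 86.61

86.61


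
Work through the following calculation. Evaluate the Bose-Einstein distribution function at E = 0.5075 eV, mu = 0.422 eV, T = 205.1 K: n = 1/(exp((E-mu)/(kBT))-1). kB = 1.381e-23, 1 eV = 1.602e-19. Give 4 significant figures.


Step 1: (E - mu) = 0.0855 eV
Step 2: x = (E-mu)*eV/(kB*T) = 0.0855*1.602e-19/(1.381e-23*205.1) = 4.836
Step 3: exp(x) = 125.9
Step 4: n = 1/(exp(x)-1) = 0.008004

0.008004


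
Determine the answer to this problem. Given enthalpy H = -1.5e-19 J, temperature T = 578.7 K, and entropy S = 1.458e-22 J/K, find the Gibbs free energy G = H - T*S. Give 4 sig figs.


Step 1: T*S = 578.7 * 1.458e-22 = 8.437e-20 J
Step 2: G = H - T*S = -1.5e-19 - 8.437e-20
Step 3: G = -2.344e-19 J

-2.344e-19


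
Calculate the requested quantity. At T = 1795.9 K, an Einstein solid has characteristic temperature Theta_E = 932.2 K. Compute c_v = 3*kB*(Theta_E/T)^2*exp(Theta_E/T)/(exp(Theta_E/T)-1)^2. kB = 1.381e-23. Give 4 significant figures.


Step 1: x = Theta_E/T = 932.2/1795.9 = 0.5191
Step 2: x^2 = 0.2694
Step 3: exp(x) = 1.68
Step 4: c_v = 3*1.381e-23*0.2694*1.68/(1.68-1)^2 = 4.051e-23

4.051e-23


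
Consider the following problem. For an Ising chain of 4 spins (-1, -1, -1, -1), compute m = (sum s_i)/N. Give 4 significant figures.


Step 1: Count up spins (+1): 0, down spins (-1): 4
Step 2: Total magnetization M = 0 - 4 = -4
Step 3: m = M/N = -4/4 = -1

-1


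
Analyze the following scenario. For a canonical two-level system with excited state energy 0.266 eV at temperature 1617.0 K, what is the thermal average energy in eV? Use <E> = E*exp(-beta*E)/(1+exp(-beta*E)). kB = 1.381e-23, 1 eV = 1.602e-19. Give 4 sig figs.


Step 1: beta*E = 0.266*1.602e-19/(1.381e-23*1617.0) = 1.908
Step 2: exp(-beta*E) = 0.1483
Step 3: <E> = 0.266*0.1483/(1+0.1483) = 0.03436 eV

0.03436


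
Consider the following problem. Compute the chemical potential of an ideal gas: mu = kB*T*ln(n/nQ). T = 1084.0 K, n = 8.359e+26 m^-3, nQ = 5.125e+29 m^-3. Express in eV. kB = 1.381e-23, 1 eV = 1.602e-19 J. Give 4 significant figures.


Step 1: n/nQ = 8.359e+26/5.125e+29 = 0.001631
Step 2: ln(n/nQ) = -6.419
Step 3: mu = kB*T*ln(n/nQ) = 1.497e-20*-6.419 = -9.609e-20 J
Step 4: Convert to eV: -9.609e-20/1.602e-19 = -0.5998 eV

-0.5998


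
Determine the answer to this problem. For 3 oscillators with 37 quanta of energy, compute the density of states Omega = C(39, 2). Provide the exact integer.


Step 1: Use binomial coefficient C(39, 2)
Step 2: Numerator = 39! / 37!
Step 3: Denominator = 2!
Step 4: Omega = 741

741


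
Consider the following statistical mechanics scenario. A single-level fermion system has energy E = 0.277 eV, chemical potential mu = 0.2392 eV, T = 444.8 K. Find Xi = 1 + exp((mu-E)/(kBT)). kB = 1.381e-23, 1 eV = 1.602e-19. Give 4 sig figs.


Step 1: (mu - E) = 0.2392 - 0.277 = -0.0378 eV
Step 2: x = (mu-E)*eV/(kB*T) = -0.0378*1.602e-19/(1.381e-23*444.8) = -0.9858
Step 3: exp(x) = 0.3731
Step 4: Xi = 1 + 0.3731 = 1.373

1.373


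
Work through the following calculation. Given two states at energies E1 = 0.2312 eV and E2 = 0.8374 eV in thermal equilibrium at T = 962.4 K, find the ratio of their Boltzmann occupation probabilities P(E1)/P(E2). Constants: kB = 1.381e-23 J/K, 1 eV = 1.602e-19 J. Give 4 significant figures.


Step 1: Compute energy difference dE = E1 - E2 = 0.2312 - 0.8374 = -0.6062 eV
Step 2: Convert to Joules: dE_J = -0.6062 * 1.602e-19 = -9.711e-20 J
Step 3: Compute exponent = -dE_J / (kB * T) = -(-9.711e-20) / (1.381e-23 * 962.4) = 7.307
Step 4: P(E1)/P(E2) = exp(7.307) = 1490

1490


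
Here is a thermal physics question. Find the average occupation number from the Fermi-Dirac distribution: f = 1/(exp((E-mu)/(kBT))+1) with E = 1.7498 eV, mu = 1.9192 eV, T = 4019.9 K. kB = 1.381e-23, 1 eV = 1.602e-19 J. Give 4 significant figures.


Step 1: (E - mu) = 1.7498 - 1.9192 = -0.1694 eV
Step 2: Convert: (E-mu)*eV = -2.714e-20 J
Step 3: x = (E-mu)*eV/(kB*T) = -0.4888
Step 4: f = 1/(exp(-0.4888)+1) = 0.6198

0.6198


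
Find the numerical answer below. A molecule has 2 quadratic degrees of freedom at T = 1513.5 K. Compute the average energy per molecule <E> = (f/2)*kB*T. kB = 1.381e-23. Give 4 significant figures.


Step 1: f/2 = 2/2 = 1
Step 2: kB*T = 1.381e-23 * 1513.5 = 2.09e-20
Step 3: <E> = 1 * 2.09e-20 = 2.09e-20 J

2.09e-20


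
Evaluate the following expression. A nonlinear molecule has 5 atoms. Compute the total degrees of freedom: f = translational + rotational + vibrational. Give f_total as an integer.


Step 1: Translational DOF = 3
Step 2: Rotational DOF (nonlinear) = 3
Step 3: Vibrational DOF = 3*5 - 6 = 9
Step 4: Total = 3 + 3 + 9 = 15

15


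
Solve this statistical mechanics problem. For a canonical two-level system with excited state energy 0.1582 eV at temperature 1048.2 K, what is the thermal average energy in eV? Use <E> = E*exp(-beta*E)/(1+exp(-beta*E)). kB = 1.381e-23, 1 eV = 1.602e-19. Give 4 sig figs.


Step 1: beta*E = 0.1582*1.602e-19/(1.381e-23*1048.2) = 1.751
Step 2: exp(-beta*E) = 0.1736
Step 3: <E> = 0.1582*0.1736/(1+0.1736) = 0.02341 eV

0.02341


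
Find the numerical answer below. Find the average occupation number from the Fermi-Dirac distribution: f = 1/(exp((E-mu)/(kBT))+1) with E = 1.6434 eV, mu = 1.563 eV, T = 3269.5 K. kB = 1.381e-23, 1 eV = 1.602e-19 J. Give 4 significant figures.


Step 1: (E - mu) = 1.6434 - 1.563 = 0.0804 eV
Step 2: Convert: (E-mu)*eV = 1.288e-20 J
Step 3: x = (E-mu)*eV/(kB*T) = 0.2853
Step 4: f = 1/(exp(0.2853)+1) = 0.4292

0.4292


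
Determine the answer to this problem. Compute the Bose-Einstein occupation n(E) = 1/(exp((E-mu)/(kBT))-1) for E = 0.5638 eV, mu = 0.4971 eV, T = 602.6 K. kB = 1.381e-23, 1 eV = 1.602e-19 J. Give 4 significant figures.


Step 1: (E - mu) = 0.0667 eV
Step 2: x = (E-mu)*eV/(kB*T) = 0.0667*1.602e-19/(1.381e-23*602.6) = 1.284
Step 3: exp(x) = 3.611
Step 4: n = 1/(exp(x)-1) = 0.383

0.383


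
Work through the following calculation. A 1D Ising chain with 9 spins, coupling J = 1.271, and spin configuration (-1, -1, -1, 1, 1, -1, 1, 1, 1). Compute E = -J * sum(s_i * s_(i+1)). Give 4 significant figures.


Step 1: Nearest-neighbor products: 1, 1, -1, 1, -1, -1, 1, 1
Step 2: Sum of products = 2
Step 3: E = -1.271 * 2 = -2.542

-2.542


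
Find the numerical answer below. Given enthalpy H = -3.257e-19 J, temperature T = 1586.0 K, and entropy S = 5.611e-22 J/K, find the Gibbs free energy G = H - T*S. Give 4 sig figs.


Step 1: T*S = 1586.0 * 5.611e-22 = 8.899e-19 J
Step 2: G = H - T*S = -3.257e-19 - 8.899e-19
Step 3: G = -1.216e-18 J

-1.216e-18


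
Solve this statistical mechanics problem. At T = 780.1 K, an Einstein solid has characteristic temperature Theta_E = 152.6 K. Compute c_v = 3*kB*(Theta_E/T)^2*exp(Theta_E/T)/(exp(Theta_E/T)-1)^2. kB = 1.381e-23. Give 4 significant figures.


Step 1: x = Theta_E/T = 152.6/780.1 = 0.1956
Step 2: x^2 = 0.03827
Step 3: exp(x) = 1.216
Step 4: c_v = 3*1.381e-23*0.03827*1.216/(1.216-1)^2 = 4.13e-23

4.13e-23


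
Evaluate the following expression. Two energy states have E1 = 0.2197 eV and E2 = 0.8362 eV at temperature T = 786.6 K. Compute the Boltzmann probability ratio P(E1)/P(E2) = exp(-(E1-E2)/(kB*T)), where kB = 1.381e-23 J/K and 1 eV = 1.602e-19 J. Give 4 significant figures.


Step 1: Compute energy difference dE = E1 - E2 = 0.2197 - 0.8362 = -0.6165 eV
Step 2: Convert to Joules: dE_J = -0.6165 * 1.602e-19 = -9.876e-20 J
Step 3: Compute exponent = -dE_J / (kB * T) = -(-9.876e-20) / (1.381e-23 * 786.6) = 9.092
Step 4: P(E1)/P(E2) = exp(9.092) = 8882

8882


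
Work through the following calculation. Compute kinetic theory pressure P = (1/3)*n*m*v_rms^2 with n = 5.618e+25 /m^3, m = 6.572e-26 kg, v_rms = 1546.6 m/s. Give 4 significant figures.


Step 1: v_rms^2 = 1546.6^2 = 2.392e+06
Step 2: n*m = 5.618e+25*6.572e-26 = 3.692
Step 3: P = (1/3)*3.692*2.392e+06 = 2.944e+06 Pa

2.944e+06


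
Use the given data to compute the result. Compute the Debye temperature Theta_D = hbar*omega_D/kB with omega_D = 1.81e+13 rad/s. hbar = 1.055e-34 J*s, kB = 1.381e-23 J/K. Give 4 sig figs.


Step 1: hbar*omega_D = 1.055e-34 * 1.81e+13 = 1.91e-21 J
Step 2: Theta_D = 1.91e-21 / 1.381e-23
Step 3: Theta_D = 138.3 K

138.3


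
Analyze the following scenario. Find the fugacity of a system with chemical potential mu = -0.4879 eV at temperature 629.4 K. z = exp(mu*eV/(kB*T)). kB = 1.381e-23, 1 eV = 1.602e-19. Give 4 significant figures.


Step 1: Convert mu to Joules: -0.4879*1.602e-19 = -7.816e-20 J
Step 2: kB*T = 1.381e-23*629.4 = 8.692e-21 J
Step 3: mu/(kB*T) = -8.992
Step 4: z = exp(-8.992) = 0.0001244

0.0001244


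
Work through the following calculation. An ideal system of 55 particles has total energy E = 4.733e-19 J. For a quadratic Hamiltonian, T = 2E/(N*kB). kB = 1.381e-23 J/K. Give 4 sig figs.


Step 1: Numerator = 2*E = 2*4.733e-19 = 9.466e-19 J
Step 2: Denominator = N*kB = 55*1.381e-23 = 7.595e-22
Step 3: T = 9.466e-19 / 7.595e-22 = 1246 K

1246


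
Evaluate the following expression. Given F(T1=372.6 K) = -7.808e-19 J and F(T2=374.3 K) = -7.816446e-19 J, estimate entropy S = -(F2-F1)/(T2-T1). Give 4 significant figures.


Step 1: dF = F2 - F1 = -7.816446e-19 - (-7.808e-19) = -8.446e-22 J
Step 2: dT = T2 - T1 = 374.3 - 372.6 = 1.7 K
Step 3: S = -dF/dT = -(-8.446e-22)/1.7 = 4.968e-22 J/K

4.968e-22
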